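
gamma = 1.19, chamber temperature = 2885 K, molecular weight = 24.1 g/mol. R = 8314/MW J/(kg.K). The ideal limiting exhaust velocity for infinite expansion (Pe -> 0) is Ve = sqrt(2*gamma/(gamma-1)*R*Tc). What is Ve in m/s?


R = 8314 / 24.1 = 344.98 J/(kg.K)
Ve = sqrt(2 * 1.19 / (1.19 - 1) * 344.98 * 2885) = 3531 m/s

3531 m/s


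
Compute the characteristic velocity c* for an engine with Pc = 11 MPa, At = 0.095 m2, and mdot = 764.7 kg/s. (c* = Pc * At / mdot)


c* = 11e6 * 0.095 / 764.7 = 1367 m/s

1367 m/s


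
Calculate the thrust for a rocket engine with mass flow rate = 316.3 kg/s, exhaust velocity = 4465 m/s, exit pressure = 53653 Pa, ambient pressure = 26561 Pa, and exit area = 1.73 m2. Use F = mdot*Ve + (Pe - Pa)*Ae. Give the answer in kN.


F = 316.3 * 4465 + (53653 - 26561) * 1.73 = 1.4591e+06 N = 1459.1 kN

1459.1 kN


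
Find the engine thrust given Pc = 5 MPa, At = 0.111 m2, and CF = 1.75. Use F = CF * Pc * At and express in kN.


F = 1.75 * 5e6 * 0.111 = 971250.0 N = 971.2 kN

971.2 kN


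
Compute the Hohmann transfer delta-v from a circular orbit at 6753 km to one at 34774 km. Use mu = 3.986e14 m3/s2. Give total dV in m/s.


V1 = sqrt(mu/r1) = 7682.81 m/s
dV1 = V1*(sqrt(2*r2/(r1+r2)) - 1) = 2259.73 m/s
V2 = sqrt(mu/r2) = 3385.64 m/s
dV2 = V2*(1 - sqrt(2*r1/(r1+r2))) = 1454.83 m/s
Total dV = 3715 m/s

3715 m/s


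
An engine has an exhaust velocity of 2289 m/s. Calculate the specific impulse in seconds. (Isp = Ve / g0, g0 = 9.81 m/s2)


Isp = Ve / g0 = 2289 / 9.81 = 233.3 s

233.3 s


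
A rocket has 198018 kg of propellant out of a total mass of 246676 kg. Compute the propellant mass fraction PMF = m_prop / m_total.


PMF = 198018 / 246676 = 0.803

0.803


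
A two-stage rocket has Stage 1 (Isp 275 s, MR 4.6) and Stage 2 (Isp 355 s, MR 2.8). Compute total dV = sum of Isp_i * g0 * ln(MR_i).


dV1 = 275 * 9.81 * ln(4.6) = 4116.9 m/s
dV2 = 355 * 9.81 * ln(2.8) = 3585.7 m/s
Total dV = 4116.9 + 3585.7 = 7702.6 m/s ~ 7703 m/s

7703 m/s


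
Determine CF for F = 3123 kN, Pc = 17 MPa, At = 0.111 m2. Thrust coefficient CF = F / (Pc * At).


CF = 3123000 / (17e6 * 0.111) = 1.66

1.66


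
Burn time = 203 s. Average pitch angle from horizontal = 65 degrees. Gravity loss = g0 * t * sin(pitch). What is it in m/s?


GL = 9.81 * 203 * sin(65 deg) = 1805 m/s

1805 m/s


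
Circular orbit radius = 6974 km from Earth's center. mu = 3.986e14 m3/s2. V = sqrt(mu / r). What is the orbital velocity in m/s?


V = sqrt(3.986e14 / 6974000) = 7560 m/s

7560 m/s


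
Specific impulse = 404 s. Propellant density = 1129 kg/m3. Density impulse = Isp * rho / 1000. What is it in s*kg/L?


rho*Isp = 404 * 1129 / 1000 = 456 s*kg/L

456 s*kg/L


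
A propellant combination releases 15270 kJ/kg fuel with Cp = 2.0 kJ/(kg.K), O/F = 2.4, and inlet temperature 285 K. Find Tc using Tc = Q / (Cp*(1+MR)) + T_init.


Tc = 15270 / (2.0 * (1 + 2.4)) + 285 = 2531 K

2531 K


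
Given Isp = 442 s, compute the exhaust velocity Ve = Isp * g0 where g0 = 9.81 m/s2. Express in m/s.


Ve = Isp * g0 = 442 * 9.81 = 4336.0 m/s

4336.0 m/s


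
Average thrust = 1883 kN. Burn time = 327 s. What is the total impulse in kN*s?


It = 1883 * 327 = 615741 kN*s

615741 kN*s


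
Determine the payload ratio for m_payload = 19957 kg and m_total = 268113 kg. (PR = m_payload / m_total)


PR = 19957 / 268113 = 0.0744

0.0744


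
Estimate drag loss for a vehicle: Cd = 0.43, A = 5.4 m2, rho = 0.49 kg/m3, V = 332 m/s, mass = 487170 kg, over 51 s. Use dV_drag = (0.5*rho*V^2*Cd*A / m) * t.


D = 0.5 * 0.49 * 332^2 * 0.43 * 5.4 = 62705.33 N
a = 62705.33 / 487170 = 0.1287 m/s2
dV = 0.1287 * 51 = 6.6 m/s

6.6 m/s


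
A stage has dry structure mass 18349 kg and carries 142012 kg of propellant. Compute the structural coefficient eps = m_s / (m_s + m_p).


eps = 18349 / (18349 + 142012) = 0.1144

0.1144


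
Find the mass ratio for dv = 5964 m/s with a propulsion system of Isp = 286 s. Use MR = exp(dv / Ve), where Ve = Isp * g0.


Ve = 286 * 9.81 = 2805.66 m/s
MR = exp(5964 / 2805.66) = 8.379

8.379


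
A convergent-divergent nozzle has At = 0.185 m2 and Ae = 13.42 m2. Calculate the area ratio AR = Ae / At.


AR = 13.42 / 0.185 = 72.5

72.5


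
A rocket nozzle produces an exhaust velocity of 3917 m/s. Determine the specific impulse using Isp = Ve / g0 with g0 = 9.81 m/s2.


Isp = Ve / g0 = 3917 / 9.81 = 399.3 s

399.3 s


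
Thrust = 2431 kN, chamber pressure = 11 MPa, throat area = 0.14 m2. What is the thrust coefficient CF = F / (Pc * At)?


CF = 2431000 / (11e6 * 0.14) = 1.58

1.58


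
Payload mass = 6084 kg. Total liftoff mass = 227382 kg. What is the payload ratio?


PR = 6084 / 227382 = 0.0268

0.0268


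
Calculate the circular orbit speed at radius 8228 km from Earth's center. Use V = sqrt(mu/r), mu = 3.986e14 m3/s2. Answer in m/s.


V = sqrt(3.986e14 / 8228000) = 6960 m/s

6960 m/s


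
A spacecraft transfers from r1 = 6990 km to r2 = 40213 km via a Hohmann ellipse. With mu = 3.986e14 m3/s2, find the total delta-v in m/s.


V1 = sqrt(mu/r1) = 7551.44 m/s
dV1 = V1*(sqrt(2*r2/(r1+r2)) - 1) = 2305.53 m/s
V2 = sqrt(mu/r2) = 3148.37 m/s
dV2 = V2*(1 - sqrt(2*r1/(r1+r2))) = 1434.99 m/s
Total dV = 3741 m/s

3741 m/s


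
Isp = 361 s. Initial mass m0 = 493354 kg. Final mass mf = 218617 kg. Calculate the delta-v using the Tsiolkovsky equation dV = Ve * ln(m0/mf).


Ve = 361 * 9.81 = 3541.41 m/s
dV = 3541.41 * ln(493354/218617) = 2882 m/s

2882 m/s


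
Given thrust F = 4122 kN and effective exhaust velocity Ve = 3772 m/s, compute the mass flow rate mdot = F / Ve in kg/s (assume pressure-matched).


mdot = F / Ve = 4122000 / 3772 = 1092.8 kg/s

1092.8 kg/s


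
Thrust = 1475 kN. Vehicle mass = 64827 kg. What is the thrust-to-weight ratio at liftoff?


TWR = 1475000 / (64827 * 9.81) = 2.32

2.32


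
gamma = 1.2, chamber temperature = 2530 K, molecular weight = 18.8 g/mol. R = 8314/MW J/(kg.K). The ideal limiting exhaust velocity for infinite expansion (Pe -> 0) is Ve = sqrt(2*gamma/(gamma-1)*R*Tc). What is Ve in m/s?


R = 8314 / 18.8 = 442.23 J/(kg.K)
Ve = sqrt(2 * 1.2 / (1.2 - 1) * 442.23 * 2530) = 3664 m/s

3664 m/s


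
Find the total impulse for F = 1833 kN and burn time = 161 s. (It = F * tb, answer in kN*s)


It = 1833 * 161 = 295113 kN*s

295113 kN*s


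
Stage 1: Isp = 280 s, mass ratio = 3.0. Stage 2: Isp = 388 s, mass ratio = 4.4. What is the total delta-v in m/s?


dV1 = 280 * 9.81 * ln(3.0) = 3017.7 m/s
dV2 = 388 * 9.81 * ln(4.4) = 5639.4 m/s
Total dV = 3017.7 + 5639.4 = 8657.1 m/s ~ 8657 m/s

8657 m/s


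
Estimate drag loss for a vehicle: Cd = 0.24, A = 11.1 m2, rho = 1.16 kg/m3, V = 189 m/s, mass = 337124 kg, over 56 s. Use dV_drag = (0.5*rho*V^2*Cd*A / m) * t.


D = 0.5 * 1.16 * 189^2 * 0.24 * 11.1 = 55193.23 N
a = 55193.23 / 337124 = 0.1637 m/s2
dV = 0.1637 * 56 = 9.2 m/s

9.2 m/s


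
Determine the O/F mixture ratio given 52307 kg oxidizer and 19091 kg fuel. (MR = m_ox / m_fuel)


MR = 52307 / 19091 = 2.74

2.74


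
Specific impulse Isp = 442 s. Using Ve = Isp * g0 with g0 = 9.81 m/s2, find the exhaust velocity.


Ve = Isp * g0 = 442 * 9.81 = 4336.0 m/s

4336.0 m/s


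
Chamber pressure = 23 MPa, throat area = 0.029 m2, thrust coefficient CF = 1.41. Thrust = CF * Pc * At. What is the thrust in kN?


F = 1.41 * 23e6 * 0.029 = 940470.0 N = 940.5 kN

940.5 kN


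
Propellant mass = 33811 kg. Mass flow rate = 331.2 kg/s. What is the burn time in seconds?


tb = 33811 / 331.2 = 102.1 s

102.1 s


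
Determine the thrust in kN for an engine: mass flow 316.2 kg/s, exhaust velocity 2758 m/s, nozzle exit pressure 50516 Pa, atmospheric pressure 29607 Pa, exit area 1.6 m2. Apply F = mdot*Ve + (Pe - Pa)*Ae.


F = 316.2 * 2758 + (50516 - 29607) * 1.6 = 905534.0 N = 905.5 kN

905.5 kN


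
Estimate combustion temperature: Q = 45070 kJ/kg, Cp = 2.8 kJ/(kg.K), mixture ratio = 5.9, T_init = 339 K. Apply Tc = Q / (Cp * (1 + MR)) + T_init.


Tc = 45070 / (2.8 * (1 + 5.9)) + 339 = 2672 K

2672 K


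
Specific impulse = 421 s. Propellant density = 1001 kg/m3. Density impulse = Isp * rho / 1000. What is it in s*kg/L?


rho*Isp = 421 * 1001 / 1000 = 421 s*kg/L

421 s*kg/L


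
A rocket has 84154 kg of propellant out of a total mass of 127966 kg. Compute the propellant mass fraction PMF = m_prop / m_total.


PMF = 84154 / 127966 = 0.658

0.658


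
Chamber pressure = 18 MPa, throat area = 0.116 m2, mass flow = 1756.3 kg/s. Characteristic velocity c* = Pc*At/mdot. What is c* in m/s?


c* = 18e6 * 0.116 / 1756.3 = 1189 m/s

1189 m/s


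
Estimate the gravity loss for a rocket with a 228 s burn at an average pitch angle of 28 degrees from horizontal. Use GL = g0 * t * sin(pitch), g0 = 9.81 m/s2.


GL = 9.81 * 228 * sin(28 deg) = 1050 m/s

1050 m/s


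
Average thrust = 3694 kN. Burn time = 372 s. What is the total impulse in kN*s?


It = 3694 * 372 = 1374168 kN*s

1374168 kN*s


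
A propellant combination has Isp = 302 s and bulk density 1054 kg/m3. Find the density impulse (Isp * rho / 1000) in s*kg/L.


rho*Isp = 302 * 1054 / 1000 = 318 s*kg/L

318 s*kg/L


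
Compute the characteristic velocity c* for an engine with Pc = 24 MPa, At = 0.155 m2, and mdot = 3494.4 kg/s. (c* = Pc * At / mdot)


c* = 24e6 * 0.155 / 3494.4 = 1065 m/s

1065 m/s


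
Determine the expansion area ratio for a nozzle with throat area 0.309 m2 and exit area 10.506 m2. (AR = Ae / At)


AR = 10.506 / 0.309 = 34.0

34.0


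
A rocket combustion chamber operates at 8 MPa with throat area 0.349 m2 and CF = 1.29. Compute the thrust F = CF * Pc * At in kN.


F = 1.29 * 8e6 * 0.349 = 3.6017e+06 N = 3601.7 kN

3601.7 kN


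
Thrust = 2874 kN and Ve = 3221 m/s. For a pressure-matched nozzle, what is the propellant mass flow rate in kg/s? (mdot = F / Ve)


mdot = F / Ve = 2874000 / 3221 = 892.3 kg/s

892.3 kg/s


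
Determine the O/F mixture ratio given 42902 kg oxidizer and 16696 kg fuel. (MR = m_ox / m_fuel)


MR = 42902 / 16696 = 2.57

2.57


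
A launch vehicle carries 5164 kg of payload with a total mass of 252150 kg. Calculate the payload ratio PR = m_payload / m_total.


PR = 5164 / 252150 = 0.0205

0.0205


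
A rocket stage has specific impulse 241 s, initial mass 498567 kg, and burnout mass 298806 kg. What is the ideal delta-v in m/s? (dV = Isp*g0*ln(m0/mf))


Ve = 241 * 9.81 = 2364.21 m/s
dV = 2364.21 * ln(498567/298806) = 1210 m/s

1210 m/s


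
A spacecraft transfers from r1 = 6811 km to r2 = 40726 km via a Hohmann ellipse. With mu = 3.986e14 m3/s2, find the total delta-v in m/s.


V1 = sqrt(mu/r1) = 7650.03 m/s
dV1 = V1*(sqrt(2*r2/(r1+r2)) - 1) = 2363.75 m/s
V2 = sqrt(mu/r2) = 3128.48 m/s
dV2 = V2*(1 - sqrt(2*r1/(r1+r2))) = 1453.77 m/s
Total dV = 3818 m/s

3818 m/s


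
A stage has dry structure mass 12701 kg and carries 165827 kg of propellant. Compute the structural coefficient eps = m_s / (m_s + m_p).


eps = 12701 / (12701 + 165827) = 0.0711

0.0711


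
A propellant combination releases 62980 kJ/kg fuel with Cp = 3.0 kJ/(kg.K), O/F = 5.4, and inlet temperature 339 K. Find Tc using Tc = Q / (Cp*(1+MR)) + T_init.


Tc = 62980 / (3.0 * (1 + 5.4)) + 339 = 3619 K

3619 K


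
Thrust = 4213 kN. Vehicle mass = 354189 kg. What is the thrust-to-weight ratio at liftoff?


TWR = 4213000 / (354189 * 9.81) = 1.21

1.21


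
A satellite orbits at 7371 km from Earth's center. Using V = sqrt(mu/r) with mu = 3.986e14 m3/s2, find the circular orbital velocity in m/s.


V = sqrt(3.986e14 / 7371000) = 7354 m/s

7354 m/s


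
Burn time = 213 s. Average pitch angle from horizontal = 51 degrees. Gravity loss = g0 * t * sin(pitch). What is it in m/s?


GL = 9.81 * 213 * sin(51 deg) = 1624 m/s

1624 m/s


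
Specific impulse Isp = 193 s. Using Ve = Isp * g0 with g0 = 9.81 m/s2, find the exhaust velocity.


Ve = Isp * g0 = 193 * 9.81 = 1893.3 m/s

1893.3 m/s


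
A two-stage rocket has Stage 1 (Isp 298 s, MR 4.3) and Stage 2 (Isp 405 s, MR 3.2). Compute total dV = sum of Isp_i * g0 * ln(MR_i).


dV1 = 298 * 9.81 * ln(4.3) = 4264.1 m/s
dV2 = 405 * 9.81 * ln(3.2) = 4621.3 m/s
Total dV = 4264.1 + 4621.3 = 8885.4 m/s ~ 8885 m/s

8885 m/s


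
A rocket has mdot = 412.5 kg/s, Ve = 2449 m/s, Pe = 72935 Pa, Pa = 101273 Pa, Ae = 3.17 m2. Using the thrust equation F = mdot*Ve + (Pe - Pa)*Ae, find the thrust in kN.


F = 412.5 * 2449 + (72935 - 101273) * 3.17 = 920381.0 N = 920.4 kN

920.4 kN


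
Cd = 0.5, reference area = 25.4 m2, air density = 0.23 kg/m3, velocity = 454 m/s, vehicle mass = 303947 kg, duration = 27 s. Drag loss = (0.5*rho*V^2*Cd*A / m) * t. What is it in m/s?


D = 0.5 * 0.23 * 454^2 * 0.5 * 25.4 = 301032.42 N
a = 301032.42 / 303947 = 0.9904 m/s2
dV = 0.9904 * 27 = 26.7 m/s

26.7 m/s


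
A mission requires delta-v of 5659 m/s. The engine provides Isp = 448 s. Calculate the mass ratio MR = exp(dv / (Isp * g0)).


Ve = 448 * 9.81 = 4394.88 m/s
MR = exp(5659 / 4394.88) = 3.624

3.624


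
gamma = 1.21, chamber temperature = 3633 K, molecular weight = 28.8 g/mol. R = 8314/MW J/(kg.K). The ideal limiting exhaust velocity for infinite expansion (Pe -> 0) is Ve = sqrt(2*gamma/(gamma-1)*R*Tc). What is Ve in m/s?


R = 8314 / 28.8 = 288.68 J/(kg.K)
Ve = sqrt(2 * 1.21 / (1.21 - 1) * 288.68 * 3633) = 3476 m/s

3476 m/s


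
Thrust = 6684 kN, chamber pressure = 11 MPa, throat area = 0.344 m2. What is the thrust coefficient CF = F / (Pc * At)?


CF = 6684000 / (11e6 * 0.344) = 1.77

1.77


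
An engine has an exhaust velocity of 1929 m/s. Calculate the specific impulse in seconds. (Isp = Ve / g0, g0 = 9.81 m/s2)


Isp = Ve / g0 = 1929 / 9.81 = 196.6 s

196.6 s


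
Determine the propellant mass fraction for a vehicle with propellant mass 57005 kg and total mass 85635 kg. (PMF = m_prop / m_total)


PMF = 57005 / 85635 = 0.666

0.666


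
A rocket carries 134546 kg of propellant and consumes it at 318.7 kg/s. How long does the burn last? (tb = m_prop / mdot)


tb = 134546 / 318.7 = 422.2 s

422.2 s


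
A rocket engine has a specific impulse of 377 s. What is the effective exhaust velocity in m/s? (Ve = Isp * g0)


Ve = Isp * g0 = 377 * 9.81 = 3698.4 m/s

3698.4 m/s


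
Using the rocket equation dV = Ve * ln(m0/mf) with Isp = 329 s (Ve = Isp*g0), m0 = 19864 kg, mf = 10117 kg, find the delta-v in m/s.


Ve = 329 * 9.81 = 3227.49 m/s
dV = 3227.49 * ln(19864/10117) = 2178 m/s

2178 m/s


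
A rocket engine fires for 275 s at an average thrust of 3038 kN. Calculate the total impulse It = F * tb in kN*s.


It = 3038 * 275 = 835450 kN*s

835450 kN*s


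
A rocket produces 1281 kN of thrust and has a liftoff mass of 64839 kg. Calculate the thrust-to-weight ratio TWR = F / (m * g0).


TWR = 1281000 / (64839 * 9.81) = 2.01

2.01


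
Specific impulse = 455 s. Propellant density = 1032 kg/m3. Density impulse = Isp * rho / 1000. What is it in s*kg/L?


rho*Isp = 455 * 1032 / 1000 = 470 s*kg/L

470 s*kg/L


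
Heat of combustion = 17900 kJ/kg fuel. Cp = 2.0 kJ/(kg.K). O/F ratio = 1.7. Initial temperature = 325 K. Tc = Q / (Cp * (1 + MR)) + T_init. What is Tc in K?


Tc = 17900 / (2.0 * (1 + 1.7)) + 325 = 3640 K

3640 K


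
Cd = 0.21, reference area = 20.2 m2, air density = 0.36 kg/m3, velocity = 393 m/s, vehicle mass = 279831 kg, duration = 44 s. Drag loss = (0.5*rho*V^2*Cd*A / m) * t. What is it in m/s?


D = 0.5 * 0.36 * 393^2 * 0.21 * 20.2 = 117931.08 N
a = 117931.08 / 279831 = 0.4214 m/s2
dV = 0.4214 * 44 = 18.5 m/s

18.5 m/s


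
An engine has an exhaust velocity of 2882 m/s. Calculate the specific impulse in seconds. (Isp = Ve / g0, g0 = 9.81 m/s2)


Isp = Ve / g0 = 2882 / 9.81 = 293.8 s

293.8 s


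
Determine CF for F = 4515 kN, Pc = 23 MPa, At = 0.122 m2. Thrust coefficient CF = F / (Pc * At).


CF = 4515000 / (23e6 * 0.122) = 1.61

1.61


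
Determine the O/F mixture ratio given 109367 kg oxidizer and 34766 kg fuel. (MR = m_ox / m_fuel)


MR = 109367 / 34766 = 3.15

3.15


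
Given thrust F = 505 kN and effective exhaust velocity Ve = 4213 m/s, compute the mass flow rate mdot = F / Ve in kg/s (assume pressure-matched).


mdot = F / Ve = 505000 / 4213 = 119.9 kg/s

119.9 kg/s


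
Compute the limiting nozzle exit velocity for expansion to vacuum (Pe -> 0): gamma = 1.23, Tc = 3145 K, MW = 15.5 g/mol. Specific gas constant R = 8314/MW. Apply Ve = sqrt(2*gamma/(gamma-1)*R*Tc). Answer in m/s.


R = 8314 / 15.5 = 536.39 J/(kg.K)
Ve = sqrt(2 * 1.23 / (1.23 - 1) * 536.39 * 3145) = 4248 m/s

4248 m/s


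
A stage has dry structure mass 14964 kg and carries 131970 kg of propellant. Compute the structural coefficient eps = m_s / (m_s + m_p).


eps = 14964 / (14964 + 131970) = 0.1018

0.1018


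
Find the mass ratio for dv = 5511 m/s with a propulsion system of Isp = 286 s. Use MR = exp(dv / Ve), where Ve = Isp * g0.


Ve = 286 * 9.81 = 2805.66 m/s
MR = exp(5511 / 2805.66) = 7.13

7.13


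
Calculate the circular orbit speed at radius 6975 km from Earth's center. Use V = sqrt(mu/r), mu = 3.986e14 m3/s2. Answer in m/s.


V = sqrt(3.986e14 / 6975000) = 7560 m/s

7560 m/s


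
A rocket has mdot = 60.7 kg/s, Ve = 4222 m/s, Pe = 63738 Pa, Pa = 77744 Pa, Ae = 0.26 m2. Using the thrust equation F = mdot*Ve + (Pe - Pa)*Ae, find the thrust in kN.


F = 60.7 * 4222 + (63738 - 77744) * 0.26 = 252634.0 N = 252.6 kN

252.6 kN


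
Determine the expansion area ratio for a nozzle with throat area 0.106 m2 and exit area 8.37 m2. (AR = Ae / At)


AR = 8.37 / 0.106 = 79.0

79.0


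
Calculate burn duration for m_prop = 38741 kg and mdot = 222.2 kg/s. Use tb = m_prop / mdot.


tb = 38741 / 222.2 = 174.4 s

174.4 s


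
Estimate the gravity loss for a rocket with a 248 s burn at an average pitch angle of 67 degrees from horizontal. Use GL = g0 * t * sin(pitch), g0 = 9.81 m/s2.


GL = 9.81 * 248 * sin(67 deg) = 2239 m/s

2239 m/s


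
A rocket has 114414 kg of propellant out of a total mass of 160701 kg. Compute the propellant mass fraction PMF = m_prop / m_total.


PMF = 114414 / 160701 = 0.712

0.712


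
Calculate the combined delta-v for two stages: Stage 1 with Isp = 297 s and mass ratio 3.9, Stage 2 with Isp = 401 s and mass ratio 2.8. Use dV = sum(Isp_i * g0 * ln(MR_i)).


dV1 = 297 * 9.81 * ln(3.9) = 3965.3 m/s
dV2 = 401 * 9.81 * ln(2.8) = 4050.3 m/s
Total dV = 3965.3 + 4050.3 = 8015.6 m/s ~ 8016 m/s

8016 m/s


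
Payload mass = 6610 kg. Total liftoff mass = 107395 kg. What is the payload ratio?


PR = 6610 / 107395 = 0.0615

0.0615


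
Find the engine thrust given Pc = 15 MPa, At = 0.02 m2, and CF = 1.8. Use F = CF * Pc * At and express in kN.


F = 1.8 * 15e6 * 0.02 = 540000.0 N = 540.0 kN

540.0 kN


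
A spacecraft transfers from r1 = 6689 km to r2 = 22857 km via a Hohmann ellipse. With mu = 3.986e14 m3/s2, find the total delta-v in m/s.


V1 = sqrt(mu/r1) = 7719.48 m/s
dV1 = V1*(sqrt(2*r2/(r1+r2)) - 1) = 1882.56 m/s
V2 = sqrt(mu/r2) = 4175.99 m/s
dV2 = V2*(1 - sqrt(2*r1/(r1+r2))) = 1365.99 m/s
Total dV = 3249 m/s

3249 m/s


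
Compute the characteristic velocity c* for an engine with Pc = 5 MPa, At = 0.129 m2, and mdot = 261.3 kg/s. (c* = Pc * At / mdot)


c* = 5e6 * 0.129 / 261.3 = 2468 m/s

2468 m/s


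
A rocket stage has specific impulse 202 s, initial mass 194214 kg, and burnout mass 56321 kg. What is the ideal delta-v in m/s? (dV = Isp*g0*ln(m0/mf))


Ve = 202 * 9.81 = 1981.62 m/s
dV = 1981.62 * ln(194214/56321) = 2453 m/s

2453 m/s


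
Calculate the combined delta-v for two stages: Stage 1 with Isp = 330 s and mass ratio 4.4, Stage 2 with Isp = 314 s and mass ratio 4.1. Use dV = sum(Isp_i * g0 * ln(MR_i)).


dV1 = 330 * 9.81 * ln(4.4) = 4796.4 m/s
dV2 = 314 * 9.81 * ln(4.1) = 4346.3 m/s
Total dV = 4796.4 + 4346.3 = 9142.7 m/s ~ 9143 m/s

9143 m/s


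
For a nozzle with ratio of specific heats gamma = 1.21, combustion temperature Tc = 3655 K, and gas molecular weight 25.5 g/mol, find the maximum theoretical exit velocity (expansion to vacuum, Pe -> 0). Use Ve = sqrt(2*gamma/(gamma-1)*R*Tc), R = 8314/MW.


R = 8314 / 25.5 = 326.04 J/(kg.K)
Ve = sqrt(2 * 1.21 / (1.21 - 1) * 326.04 * 3655) = 3706 m/s

3706 m/s


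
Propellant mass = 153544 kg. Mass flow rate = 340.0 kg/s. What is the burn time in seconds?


tb = 153544 / 340.0 = 451.6 s

451.6 s


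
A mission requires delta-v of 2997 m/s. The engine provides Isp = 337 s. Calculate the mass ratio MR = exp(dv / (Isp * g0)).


Ve = 337 * 9.81 = 3305.97 m/s
MR = exp(2997 / 3305.97) = 2.476

2.476


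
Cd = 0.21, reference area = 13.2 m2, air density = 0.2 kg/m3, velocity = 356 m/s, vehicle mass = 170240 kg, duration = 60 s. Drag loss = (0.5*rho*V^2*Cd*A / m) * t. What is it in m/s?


D = 0.5 * 0.2 * 356^2 * 0.21 * 13.2 = 35131.22 N
a = 35131.22 / 170240 = 0.2064 m/s2
dV = 0.2064 * 60 = 12.4 m/s

12.4 m/s


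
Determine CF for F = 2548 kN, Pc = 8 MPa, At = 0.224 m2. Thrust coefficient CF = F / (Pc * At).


CF = 2548000 / (8e6 * 0.224) = 1.42

1.42


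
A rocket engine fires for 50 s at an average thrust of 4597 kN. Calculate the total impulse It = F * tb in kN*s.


It = 4597 * 50 = 229850 kN*s

229850 kN*s


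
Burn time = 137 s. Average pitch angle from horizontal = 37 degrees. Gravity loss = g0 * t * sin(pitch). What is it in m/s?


GL = 9.81 * 137 * sin(37 deg) = 809 m/s

809 m/s


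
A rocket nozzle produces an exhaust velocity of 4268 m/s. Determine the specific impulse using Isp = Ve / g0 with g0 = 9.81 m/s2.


Isp = Ve / g0 = 4268 / 9.81 = 435.1 s

435.1 s


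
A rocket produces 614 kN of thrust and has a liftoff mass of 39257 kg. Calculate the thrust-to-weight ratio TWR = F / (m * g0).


TWR = 614000 / (39257 * 9.81) = 1.59

1.59


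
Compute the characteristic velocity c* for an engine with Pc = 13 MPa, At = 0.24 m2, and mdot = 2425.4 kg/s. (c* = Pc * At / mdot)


c* = 13e6 * 0.24 / 2425.4 = 1286 m/s

1286 m/s


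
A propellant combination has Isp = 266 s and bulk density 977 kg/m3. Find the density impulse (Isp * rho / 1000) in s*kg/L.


rho*Isp = 266 * 977 / 1000 = 260 s*kg/L

260 s*kg/L


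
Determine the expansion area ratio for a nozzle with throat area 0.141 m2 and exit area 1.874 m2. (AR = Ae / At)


AR = 1.874 / 0.141 = 13.3

13.3


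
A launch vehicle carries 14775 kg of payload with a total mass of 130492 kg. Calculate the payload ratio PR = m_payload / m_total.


PR = 14775 / 130492 = 0.1132

0.1132


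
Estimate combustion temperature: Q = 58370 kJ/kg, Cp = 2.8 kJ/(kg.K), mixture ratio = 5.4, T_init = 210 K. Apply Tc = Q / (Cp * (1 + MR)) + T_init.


Tc = 58370 / (2.8 * (1 + 5.4)) + 210 = 3467 K

3467 K


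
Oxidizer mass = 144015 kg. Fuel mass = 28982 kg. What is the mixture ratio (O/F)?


MR = 144015 / 28982 = 4.97

4.97


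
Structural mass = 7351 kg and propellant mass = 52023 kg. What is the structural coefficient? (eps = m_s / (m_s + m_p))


eps = 7351 / (7351 + 52023) = 0.1238

0.1238


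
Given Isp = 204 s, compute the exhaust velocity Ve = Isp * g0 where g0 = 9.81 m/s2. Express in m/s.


Ve = Isp * g0 = 204 * 9.81 = 2001.2 m/s

2001.2 m/s


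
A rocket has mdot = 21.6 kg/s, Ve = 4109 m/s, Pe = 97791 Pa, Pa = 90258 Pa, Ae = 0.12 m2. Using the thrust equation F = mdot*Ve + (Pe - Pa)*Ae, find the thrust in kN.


F = 21.6 * 4109 + (97791 - 90258) * 0.12 = 89658.0 N = 89.7 kN

89.7 kN


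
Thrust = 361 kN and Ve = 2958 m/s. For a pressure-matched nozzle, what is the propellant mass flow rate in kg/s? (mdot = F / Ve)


mdot = F / Ve = 361000 / 2958 = 122.0 kg/s

122.0 kg/s


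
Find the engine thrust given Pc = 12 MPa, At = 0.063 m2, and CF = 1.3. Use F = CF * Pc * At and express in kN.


F = 1.3 * 12e6 * 0.063 = 982800.0 N = 982.8 kN

982.8 kN


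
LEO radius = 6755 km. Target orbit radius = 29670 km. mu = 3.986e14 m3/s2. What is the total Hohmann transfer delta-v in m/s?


V1 = sqrt(mu/r1) = 7681.68 m/s
dV1 = V1*(sqrt(2*r2/(r1+r2)) - 1) = 2122.93 m/s
V2 = sqrt(mu/r2) = 3665.3 m/s
dV2 = V2*(1 - sqrt(2*r1/(r1+r2))) = 1433.08 m/s
Total dV = 3556 m/s

3556 m/s


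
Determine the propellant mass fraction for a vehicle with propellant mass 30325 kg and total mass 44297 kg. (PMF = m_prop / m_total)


PMF = 30325 / 44297 = 0.685

0.685


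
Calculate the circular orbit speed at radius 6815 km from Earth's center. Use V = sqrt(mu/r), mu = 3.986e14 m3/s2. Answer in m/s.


V = sqrt(3.986e14 / 6815000) = 7648 m/s

7648 m/s


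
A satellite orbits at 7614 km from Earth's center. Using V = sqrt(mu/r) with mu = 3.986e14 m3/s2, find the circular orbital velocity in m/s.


V = sqrt(3.986e14 / 7614000) = 7235 m/s

7235 m/s


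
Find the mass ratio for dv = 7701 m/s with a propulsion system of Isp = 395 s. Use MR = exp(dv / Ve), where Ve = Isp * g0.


Ve = 395 * 9.81 = 3874.95 m/s
MR = exp(7701 / 3874.95) = 7.296

7.296


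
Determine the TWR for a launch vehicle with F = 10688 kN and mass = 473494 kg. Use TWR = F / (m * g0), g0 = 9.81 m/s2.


TWR = 10688000 / (473494 * 9.81) = 2.3

2.3


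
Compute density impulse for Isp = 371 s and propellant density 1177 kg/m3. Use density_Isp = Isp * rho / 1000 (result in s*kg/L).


rho*Isp = 371 * 1177 / 1000 = 437 s*kg/L

437 s*kg/L


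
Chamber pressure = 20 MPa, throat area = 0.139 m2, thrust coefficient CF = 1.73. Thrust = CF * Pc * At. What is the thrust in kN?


F = 1.73 * 20e6 * 0.139 = 4.8094e+06 N = 4809.4 kN

4809.4 kN


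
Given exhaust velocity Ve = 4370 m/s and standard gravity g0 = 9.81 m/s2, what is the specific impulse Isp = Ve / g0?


Isp = Ve / g0 = 4370 / 9.81 = 445.5 s

445.5 s


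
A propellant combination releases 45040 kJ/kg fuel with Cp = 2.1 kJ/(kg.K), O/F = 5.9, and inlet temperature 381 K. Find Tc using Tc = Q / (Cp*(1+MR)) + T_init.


Tc = 45040 / (2.1 * (1 + 5.9)) + 381 = 3489 K

3489 K


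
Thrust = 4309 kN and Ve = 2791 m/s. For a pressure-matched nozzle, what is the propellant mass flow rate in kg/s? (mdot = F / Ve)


mdot = F / Ve = 4309000 / 2791 = 1543.9 kg/s

1543.9 kg/s


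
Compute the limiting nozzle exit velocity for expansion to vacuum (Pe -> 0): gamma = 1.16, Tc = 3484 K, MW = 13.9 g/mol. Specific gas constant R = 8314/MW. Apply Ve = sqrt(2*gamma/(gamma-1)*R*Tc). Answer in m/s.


R = 8314 / 13.9 = 598.13 J/(kg.K)
Ve = sqrt(2 * 1.16 / (1.16 - 1) * 598.13 * 3484) = 5497 m/s

5497 m/s


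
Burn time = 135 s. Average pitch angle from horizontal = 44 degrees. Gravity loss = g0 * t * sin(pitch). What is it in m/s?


GL = 9.81 * 135 * sin(44 deg) = 920 m/s

920 m/s


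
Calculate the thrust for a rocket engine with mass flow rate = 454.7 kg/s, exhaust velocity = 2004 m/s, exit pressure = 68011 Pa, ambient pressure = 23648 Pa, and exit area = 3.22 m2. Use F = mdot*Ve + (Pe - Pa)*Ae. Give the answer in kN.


F = 454.7 * 2004 + (68011 - 23648) * 3.22 = 1.0541e+06 N = 1054.1 kN

1054.1 kN


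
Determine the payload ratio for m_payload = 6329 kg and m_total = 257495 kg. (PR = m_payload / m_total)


PR = 6329 / 257495 = 0.0246

0.0246


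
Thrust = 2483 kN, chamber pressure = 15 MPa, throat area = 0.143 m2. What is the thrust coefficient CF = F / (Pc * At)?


CF = 2483000 / (15e6 * 0.143) = 1.16

1.16


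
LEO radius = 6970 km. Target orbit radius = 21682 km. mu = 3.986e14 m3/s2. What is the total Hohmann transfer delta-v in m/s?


V1 = sqrt(mu/r1) = 7562.27 m/s
dV1 = V1*(sqrt(2*r2/(r1+r2)) - 1) = 1741.08 m/s
V2 = sqrt(mu/r2) = 4287.65 m/s
dV2 = V2*(1 - sqrt(2*r1/(r1+r2))) = 1296.95 m/s
Total dV = 3038 m/s

3038 m/s


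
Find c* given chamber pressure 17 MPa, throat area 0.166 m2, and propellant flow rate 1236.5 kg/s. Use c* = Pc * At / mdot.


c* = 17e6 * 0.166 / 1236.5 = 2282 m/s

2282 m/s


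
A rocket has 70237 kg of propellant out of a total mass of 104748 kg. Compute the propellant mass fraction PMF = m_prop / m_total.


PMF = 70237 / 104748 = 0.671

0.671


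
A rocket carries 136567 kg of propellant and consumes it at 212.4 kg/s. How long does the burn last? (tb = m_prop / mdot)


tb = 136567 / 212.4 = 643.0 s

643.0 s


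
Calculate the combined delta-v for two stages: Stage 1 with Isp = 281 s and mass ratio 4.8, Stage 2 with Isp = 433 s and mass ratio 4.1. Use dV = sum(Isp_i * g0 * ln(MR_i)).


dV1 = 281 * 9.81 * ln(4.8) = 4324.1 m/s
dV2 = 433 * 9.81 * ln(4.1) = 5993.5 m/s
Total dV = 4324.1 + 5993.5 = 10317.6 m/s ~ 10318 m/s

10318 m/s


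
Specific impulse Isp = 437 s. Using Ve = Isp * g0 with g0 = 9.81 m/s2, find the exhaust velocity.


Ve = Isp * g0 = 437 * 9.81 = 4287.0 m/s

4287.0 m/s


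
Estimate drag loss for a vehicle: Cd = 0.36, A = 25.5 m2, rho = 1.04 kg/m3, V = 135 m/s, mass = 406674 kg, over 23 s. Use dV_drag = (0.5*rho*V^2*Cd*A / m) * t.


D = 0.5 * 1.04 * 135^2 * 0.36 * 25.5 = 86998.86 N
a = 86998.86 / 406674 = 0.2139 m/s2
dV = 0.2139 * 23 = 4.9 m/s

4.9 m/s


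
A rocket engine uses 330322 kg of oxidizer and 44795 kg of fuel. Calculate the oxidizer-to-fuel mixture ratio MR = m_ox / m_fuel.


MR = 330322 / 44795 = 7.37

7.37


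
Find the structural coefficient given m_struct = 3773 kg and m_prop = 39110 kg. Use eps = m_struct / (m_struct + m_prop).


eps = 3773 / (3773 + 39110) = 0.088

0.088


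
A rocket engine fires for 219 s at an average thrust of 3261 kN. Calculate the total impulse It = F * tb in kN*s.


It = 3261 * 219 = 714159 kN*s

714159 kN*s


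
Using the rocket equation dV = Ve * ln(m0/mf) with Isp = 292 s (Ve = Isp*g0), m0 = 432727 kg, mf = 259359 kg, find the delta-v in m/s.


Ve = 292 * 9.81 = 2864.52 m/s
dV = 2864.52 * ln(432727/259359) = 1466 m/s

1466 m/s


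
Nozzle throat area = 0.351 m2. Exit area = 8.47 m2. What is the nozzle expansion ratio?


AR = 8.47 / 0.351 = 24.1

24.1


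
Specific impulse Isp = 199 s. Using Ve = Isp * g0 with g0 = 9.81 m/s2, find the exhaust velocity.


Ve = Isp * g0 = 199 * 9.81 = 1952.2 m/s

1952.2 m/s


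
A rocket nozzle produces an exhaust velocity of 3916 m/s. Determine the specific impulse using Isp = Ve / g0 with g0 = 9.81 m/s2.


Isp = Ve / g0 = 3916 / 9.81 = 399.2 s

399.2 s


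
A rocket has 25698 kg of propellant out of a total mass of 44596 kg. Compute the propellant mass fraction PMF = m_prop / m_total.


PMF = 25698 / 44596 = 0.576

0.576


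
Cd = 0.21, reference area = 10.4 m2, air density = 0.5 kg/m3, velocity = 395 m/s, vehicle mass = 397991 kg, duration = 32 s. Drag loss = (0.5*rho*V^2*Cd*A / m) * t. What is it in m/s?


D = 0.5 * 0.5 * 395^2 * 0.21 * 10.4 = 85189.65 N
a = 85189.65 / 397991 = 0.214 m/s2
dV = 0.214 * 32 = 6.8 m/s

6.8 m/s


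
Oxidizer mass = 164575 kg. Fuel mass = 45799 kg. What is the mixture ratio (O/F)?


MR = 164575 / 45799 = 3.59

3.59


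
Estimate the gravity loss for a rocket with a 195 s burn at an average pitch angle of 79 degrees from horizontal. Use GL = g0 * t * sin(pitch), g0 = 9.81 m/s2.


GL = 9.81 * 195 * sin(79 deg) = 1878 m/s

1878 m/s


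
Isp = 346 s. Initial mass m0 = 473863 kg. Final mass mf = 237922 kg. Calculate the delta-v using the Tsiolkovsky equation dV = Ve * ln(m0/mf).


Ve = 346 * 9.81 = 3394.26 m/s
dV = 3394.26 * ln(473863/237922) = 2339 m/s

2339 m/s


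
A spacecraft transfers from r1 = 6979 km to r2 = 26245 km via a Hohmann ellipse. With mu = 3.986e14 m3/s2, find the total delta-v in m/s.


V1 = sqrt(mu/r1) = 7557.39 m/s
dV1 = V1*(sqrt(2*r2/(r1+r2)) - 1) = 1941.75 m/s
V2 = sqrt(mu/r2) = 3897.13 m/s
dV2 = V2*(1 - sqrt(2*r1/(r1+r2))) = 1371.15 m/s
Total dV = 3313 m/s

3313 m/s


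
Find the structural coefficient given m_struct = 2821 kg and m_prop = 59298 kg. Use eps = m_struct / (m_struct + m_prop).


eps = 2821 / (2821 + 59298) = 0.0454

0.0454


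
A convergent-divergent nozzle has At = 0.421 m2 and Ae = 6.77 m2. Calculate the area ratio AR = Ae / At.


AR = 6.77 / 0.421 = 16.1

16.1


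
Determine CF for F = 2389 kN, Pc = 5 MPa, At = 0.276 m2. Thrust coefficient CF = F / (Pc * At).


CF = 2389000 / (5e6 * 0.276) = 1.73

1.73


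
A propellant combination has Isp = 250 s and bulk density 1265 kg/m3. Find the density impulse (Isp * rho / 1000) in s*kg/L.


rho*Isp = 250 * 1265 / 1000 = 316 s*kg/L

316 s*kg/L


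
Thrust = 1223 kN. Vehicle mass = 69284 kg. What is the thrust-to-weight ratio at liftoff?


TWR = 1223000 / (69284 * 9.81) = 1.8

1.8


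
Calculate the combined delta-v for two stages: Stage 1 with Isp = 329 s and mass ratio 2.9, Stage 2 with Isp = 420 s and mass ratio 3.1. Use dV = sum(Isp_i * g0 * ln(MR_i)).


dV1 = 329 * 9.81 * ln(2.9) = 3436.3 m/s
dV2 = 420 * 9.81 * ln(3.1) = 4661.6 m/s
Total dV = 3436.3 + 4661.6 = 8097.9 m/s ~ 8098 m/s

8098 m/s


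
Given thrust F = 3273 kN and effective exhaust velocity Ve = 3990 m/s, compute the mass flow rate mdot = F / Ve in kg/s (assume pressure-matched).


mdot = F / Ve = 3273000 / 3990 = 820.3 kg/s

820.3 kg/s


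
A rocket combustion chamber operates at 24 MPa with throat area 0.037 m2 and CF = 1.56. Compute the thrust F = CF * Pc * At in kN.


F = 1.56 * 24e6 * 0.037 = 1.3853e+06 N = 1385.3 kN

1385.3 kN


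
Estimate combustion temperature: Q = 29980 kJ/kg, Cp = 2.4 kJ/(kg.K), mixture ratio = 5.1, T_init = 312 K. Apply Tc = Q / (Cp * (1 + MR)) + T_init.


Tc = 29980 / (2.4 * (1 + 5.1)) + 312 = 2360 K

2360 K


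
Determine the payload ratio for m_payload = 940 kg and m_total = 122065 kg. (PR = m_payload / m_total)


PR = 940 / 122065 = 0.0077

0.0077


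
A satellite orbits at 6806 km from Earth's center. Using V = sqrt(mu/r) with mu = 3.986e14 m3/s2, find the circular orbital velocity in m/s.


V = sqrt(3.986e14 / 6806000) = 7653 m/s

7653 m/s


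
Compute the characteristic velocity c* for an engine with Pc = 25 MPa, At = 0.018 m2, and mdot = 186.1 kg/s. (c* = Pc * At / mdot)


c* = 25e6 * 0.018 / 186.1 = 2418 m/s

2418 m/s


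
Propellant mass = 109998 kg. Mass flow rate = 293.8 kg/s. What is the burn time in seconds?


tb = 109998 / 293.8 = 374.4 s

374.4 s


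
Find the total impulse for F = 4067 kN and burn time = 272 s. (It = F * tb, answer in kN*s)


It = 4067 * 272 = 1106224 kN*s

1106224 kN*s


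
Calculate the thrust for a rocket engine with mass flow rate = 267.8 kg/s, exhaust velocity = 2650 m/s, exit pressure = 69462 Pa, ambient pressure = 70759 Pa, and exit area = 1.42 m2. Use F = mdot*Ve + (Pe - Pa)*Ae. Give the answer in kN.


F = 267.8 * 2650 + (69462 - 70759) * 1.42 = 707828.0 N = 707.8 kN

707.8 kN


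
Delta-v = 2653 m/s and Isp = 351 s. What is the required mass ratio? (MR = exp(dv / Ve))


Ve = 351 * 9.81 = 3443.31 m/s
MR = exp(2653 / 3443.31) = 2.161

2.161


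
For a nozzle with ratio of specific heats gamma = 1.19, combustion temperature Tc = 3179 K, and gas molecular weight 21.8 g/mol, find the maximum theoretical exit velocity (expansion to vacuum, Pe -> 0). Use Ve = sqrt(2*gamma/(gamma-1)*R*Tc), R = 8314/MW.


R = 8314 / 21.8 = 381.38 J/(kg.K)
Ve = sqrt(2 * 1.19 / (1.19 - 1) * 381.38 * 3179) = 3897 m/s

3897 m/s


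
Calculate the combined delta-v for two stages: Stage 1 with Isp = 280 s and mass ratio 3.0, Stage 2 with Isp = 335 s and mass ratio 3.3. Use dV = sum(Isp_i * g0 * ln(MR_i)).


dV1 = 280 * 9.81 * ln(3.0) = 3017.7 m/s
dV2 = 335 * 9.81 * ln(3.3) = 3923.6 m/s
Total dV = 3017.7 + 3923.6 = 6941.3 m/s ~ 6941 m/s

6941 m/s


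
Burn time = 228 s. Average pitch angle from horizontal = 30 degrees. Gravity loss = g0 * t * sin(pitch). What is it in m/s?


GL = 9.81 * 228 * sin(30 deg) = 1118 m/s

1118 m/s


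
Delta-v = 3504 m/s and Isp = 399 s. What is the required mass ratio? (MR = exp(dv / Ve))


Ve = 399 * 9.81 = 3914.19 m/s
MR = exp(3504 / 3914.19) = 2.448

2.448


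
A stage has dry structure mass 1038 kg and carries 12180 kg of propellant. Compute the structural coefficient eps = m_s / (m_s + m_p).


eps = 1038 / (1038 + 12180) = 0.0785

0.0785


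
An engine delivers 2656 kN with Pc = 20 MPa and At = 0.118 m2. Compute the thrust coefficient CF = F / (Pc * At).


CF = 2656000 / (20e6 * 0.118) = 1.13

1.13


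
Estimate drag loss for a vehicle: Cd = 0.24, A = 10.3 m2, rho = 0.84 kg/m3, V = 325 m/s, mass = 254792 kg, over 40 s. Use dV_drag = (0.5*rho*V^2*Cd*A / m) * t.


D = 0.5 * 0.84 * 325^2 * 0.24 * 10.3 = 109664.1 N
a = 109664.1 / 254792 = 0.4304 m/s2
dV = 0.4304 * 40 = 17.2 m/s

17.2 m/s


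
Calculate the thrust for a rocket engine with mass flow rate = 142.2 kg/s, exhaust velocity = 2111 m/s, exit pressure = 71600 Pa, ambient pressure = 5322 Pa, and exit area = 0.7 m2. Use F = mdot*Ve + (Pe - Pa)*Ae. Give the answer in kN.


F = 142.2 * 2111 + (71600 - 5322) * 0.7 = 346579.0 N = 346.6 kN

346.6 kN


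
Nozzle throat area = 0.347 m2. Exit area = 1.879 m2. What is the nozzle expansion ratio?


AR = 1.879 / 0.347 = 5.4

5.4


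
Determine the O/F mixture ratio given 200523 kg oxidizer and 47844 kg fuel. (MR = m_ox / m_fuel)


MR = 200523 / 47844 = 4.19

4.19


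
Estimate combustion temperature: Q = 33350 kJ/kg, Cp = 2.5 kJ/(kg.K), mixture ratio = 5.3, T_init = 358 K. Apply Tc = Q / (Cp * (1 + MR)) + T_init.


Tc = 33350 / (2.5 * (1 + 5.3)) + 358 = 2475 K

2475 K


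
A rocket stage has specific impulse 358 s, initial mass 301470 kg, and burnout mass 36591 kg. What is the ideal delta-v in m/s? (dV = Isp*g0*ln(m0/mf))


Ve = 358 * 9.81 = 3511.98 m/s
dV = 3511.98 * ln(301470/36591) = 7406 m/s

7406 m/s


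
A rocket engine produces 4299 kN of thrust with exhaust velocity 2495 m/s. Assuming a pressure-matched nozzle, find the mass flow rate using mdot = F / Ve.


mdot = F / Ve = 4299000 / 2495 = 1723.0 kg/s

1723.0 kg/s


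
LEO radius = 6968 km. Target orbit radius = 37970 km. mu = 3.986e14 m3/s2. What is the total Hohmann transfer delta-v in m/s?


V1 = sqrt(mu/r1) = 7563.36 m/s
dV1 = V1*(sqrt(2*r2/(r1+r2)) - 1) = 2268.67 m/s
V2 = sqrt(mu/r2) = 3240.02 m/s
dV2 = V2*(1 - sqrt(2*r1/(r1+r2))) = 1435.72 m/s
Total dV = 3704 m/s

3704 m/s


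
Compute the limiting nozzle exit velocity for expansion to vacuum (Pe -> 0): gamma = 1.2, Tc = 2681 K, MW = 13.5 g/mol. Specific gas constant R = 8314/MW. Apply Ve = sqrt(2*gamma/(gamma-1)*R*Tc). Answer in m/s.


R = 8314 / 13.5 = 615.85 J/(kg.K)
Ve = sqrt(2 * 1.2 / (1.2 - 1) * 615.85 * 2681) = 4451 m/s

4451 m/s


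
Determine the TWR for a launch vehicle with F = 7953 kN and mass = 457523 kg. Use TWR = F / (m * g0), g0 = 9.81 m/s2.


TWR = 7953000 / (457523 * 9.81) = 1.77

1.77


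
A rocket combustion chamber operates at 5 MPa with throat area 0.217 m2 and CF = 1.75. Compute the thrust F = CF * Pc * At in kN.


F = 1.75 * 5e6 * 0.217 = 1.8988e+06 N = 1898.8 kN

1898.8 kN


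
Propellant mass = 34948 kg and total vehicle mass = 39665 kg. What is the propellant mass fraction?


PMF = 34948 / 39665 = 0.881

0.881


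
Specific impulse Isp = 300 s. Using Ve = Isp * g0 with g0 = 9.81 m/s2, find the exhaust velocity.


Ve = Isp * g0 = 300 * 9.81 = 2943.0 m/s

2943.0 m/s


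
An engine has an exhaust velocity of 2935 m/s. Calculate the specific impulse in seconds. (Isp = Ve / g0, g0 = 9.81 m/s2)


Isp = Ve / g0 = 2935 / 9.81 = 299.2 s

299.2 s


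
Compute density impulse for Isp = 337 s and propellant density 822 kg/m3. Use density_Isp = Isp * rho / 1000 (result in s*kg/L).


rho*Isp = 337 * 822 / 1000 = 277 s*kg/L

277 s*kg/L


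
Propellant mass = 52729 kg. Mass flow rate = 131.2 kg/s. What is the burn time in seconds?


tb = 52729 / 131.2 = 401.9 s

401.9 s
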